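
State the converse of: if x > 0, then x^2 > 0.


The converse of (P → Q) is (Q → P). It is not in general equivalent to the original.
Here P = 'x > 0' and Q = 'x^2 > 0'.

If x^2 > 0, then x > 0.


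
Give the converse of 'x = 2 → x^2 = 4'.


The converse of (P → Q) is (Q → P). It is not in general equivalent to the original.
Here P = 'x = 2' and Q = 'x^2 = 4'.

If x^2 = 4, then x = 2.


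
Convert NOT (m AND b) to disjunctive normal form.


Step 1: Apply De Morgan: ¬(m ∧ b) = ¬m ∨ ¬b.

(NOT m) OR (NOT b)


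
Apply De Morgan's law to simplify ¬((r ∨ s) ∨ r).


De Morgan: the negation of a disjunction is the conjunction of the negations.
Distribute ¬ across ∨, flipping it to ∧, and negate each literal.

((¬r) ∧ (¬s)) ∧ (¬r)


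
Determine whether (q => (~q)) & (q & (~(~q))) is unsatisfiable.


Truth table over {q}:
q | φ
-----
False | False
True | False
Every row is false.

Yes, it is a contradiction.


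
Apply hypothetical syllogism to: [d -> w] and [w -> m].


Hypothetical syllogism: from (P → Q) and (Q → R), infer (P → R).
Chain the two implications through the shared middle term 'w'.

d -> m


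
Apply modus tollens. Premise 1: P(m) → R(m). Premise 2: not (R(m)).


Modus tollens: from (P → Q) and ¬Q, infer ¬P.
Q = 'R(m)' is denied; since P → Q, P must also fail.

Not (P(m)).


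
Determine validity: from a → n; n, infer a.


This is affirming the consequent (fallacy). There exist truth assignments where the premises are all true but the conclusion is false.

Invalid.


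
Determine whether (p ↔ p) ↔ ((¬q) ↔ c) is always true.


Build the truth table over {c, p, q}:
c | p | q | φ
-------------
F | F | F | F
T | F | F | T
F | T | F | F
T | T | F | T
F | F | T | T
T | F | T | F
F | T | T | T
T | T | T | F
Counterexample at row 1: with c=F, p=F, q=F, the formula is F.

No, it is not a tautology.


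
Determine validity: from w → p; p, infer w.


This is affirming the consequent (fallacy). There exist truth assignments where the premises are all true but the conclusion is false.

Invalid.


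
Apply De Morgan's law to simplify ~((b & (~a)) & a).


De Morgan: the negation of a conjunction is the disjunction of the negations.
Distribute ~ across &, flipping it to |, and negate each literal.

((~b) | a) | (~a)


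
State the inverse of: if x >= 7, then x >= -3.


The inverse of (P → Q) is (¬P → ¬Q). It is equivalent to the converse, not to the original.
Here P = 'x >= 7' and Q = 'x >= -3'.

If not (x >= 7), then not (x >= -3).


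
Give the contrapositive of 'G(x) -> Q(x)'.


The contrapositive of (P → Q) is (¬Q → ¬P); it is logically equivalent to the original.
Here P = 'G(x)' and Q = 'Q(x)'.

If not (Q(x)), then not (G(x)).


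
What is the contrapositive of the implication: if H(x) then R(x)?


The contrapositive of (P → Q) is (¬Q → ¬P); it is logically equivalent to the original.
Here P = 'H(x)' and Q = 'R(x)'.

If not (R(x)), then not (H(x)).


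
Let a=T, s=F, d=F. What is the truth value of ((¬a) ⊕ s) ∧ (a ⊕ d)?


Substitute a=T, s=F, d=F:
¬a = F
(¬a) ⊕ s = F ⊕ F = F
a ⊕ d = T ⊕ F = T
((¬a) ⊕ s) ∧ (a ⊕ d) = F ∧ T = F

F


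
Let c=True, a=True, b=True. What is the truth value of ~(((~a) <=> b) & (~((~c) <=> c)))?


Substitute c=True, a=True, b=True:
~a = False
(~a) <=> b = False <=> True = False
~c = False
(~c) <=> c = False <=> True = False
~((~c) <=> c) = True
((~a) <=> b) & (~((~c) <=> c)) = False & True = False
~(((~a) <=> b) & (~((~c) <=> c))) = True

True


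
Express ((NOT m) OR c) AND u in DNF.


Step 1: Distribute ∧ over ∨: ((¬m) ∨ c) ∧ u = ((¬m) ∧ u) ∨ (c ∧ u).

((NOT m) AND u) OR (c AND u)


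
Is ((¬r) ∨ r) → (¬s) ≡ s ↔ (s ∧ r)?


Compare truth tables:
r | s | φ | ψ
-------------
F | F | T | T
T | F | T | T
F | T | F | F
T | T | F | T
They differ at row 4 (r=T, s=T): φ=F but ψ=T.

No, they are not logically equivalent.


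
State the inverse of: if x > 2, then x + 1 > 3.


The inverse of (P → Q) is (¬P → ¬Q). It is equivalent to the converse, not to the original.
Here P = 'x > 2' and Q = 'x + 1 > 3'.

If not (x > 2), then not (x + 1 > 3).


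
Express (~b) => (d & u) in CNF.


Step 1: Rewrite (¬b) → (d ∧ u) as ¬(¬b) ∨ (d ∧ u).
Step 2: Distribute ∨ over ∧.
Step 3: Eliminate any double negations (¬¬X = X).

(b | d) & (b | u)


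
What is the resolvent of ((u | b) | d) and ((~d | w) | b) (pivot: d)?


The clauses contain complementary literals d and ~d.
Resolution eliminates this pair and disjoins the remaining literals (merging duplicates).

((u | b) | w)


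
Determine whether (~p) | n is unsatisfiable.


Truth table over {n, p}:
n | p | φ
---------
False | False | True
True | False | True
False | True | False
True | True | True
Satisfying assignment at row 1: n=False, p=False gives True.

No, it is not a contradiction.


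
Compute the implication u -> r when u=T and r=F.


Implication is false only when antecedent is true and consequent is false.
Substitute: u=T, r=F.
T -> F evaluates to F.

F


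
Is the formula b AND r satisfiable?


Search for a satisfying assignment over {b, r}.
Try b=T, r=T: the formula evaluates to T.
A satisfying assignment exists.

Satisfiable.


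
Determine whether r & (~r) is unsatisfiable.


Truth table over {r}:
r | φ
-----
False | False
True | False
Every row is false.

Yes, it is a contradiction.


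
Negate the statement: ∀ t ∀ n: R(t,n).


Negation flips each quantifier (∀↔∃) and negates the inner predicate.
¬(∀ t ∀ n: φ) = ∃ t ∃ n: ¬φ.

∃ t ∃ n: ¬(R(t,n))


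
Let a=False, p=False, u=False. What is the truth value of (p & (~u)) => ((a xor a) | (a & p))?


Substitute a=False, p=False, u=False:
~u = True
p & (~u) = False & True = False
a xor a = False xor False = False
a & p = False & False = False
(a xor a) | (a & p) = False | False = False
(p & (~u)) => ((a xor a) | (a & p)) = False => False = True

True


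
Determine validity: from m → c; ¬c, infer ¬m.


This matches the form of modus tollens: the conclusion follows in every model of the premises.

Valid.


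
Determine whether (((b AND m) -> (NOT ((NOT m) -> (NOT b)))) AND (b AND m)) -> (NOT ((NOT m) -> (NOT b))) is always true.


Build the truth table over {b, m}:
b | m | φ
---------
F | F | T
T | F | T
F | T | T
T | T | T
Every row evaluates to true.

Yes, it is a tautology.


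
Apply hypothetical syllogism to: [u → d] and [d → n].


Hypothetical syllogism: from (P → Q) and (Q → R), infer (P → R).
Chain the two implications through the shared middle term 'd'.

u → n


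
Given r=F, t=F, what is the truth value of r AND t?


Conjunction is true only when both operands are true.
Substitute: r=F, t=F.
F AND F evaluates to F.

F


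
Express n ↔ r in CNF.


Step 1: Rewrite n ↔ r as (n → r) ∧ (r → n).
Step 2: Rewrite each implication as a disjunction.

((¬n) ∨ r) ∧ ((¬r) ∨ n)


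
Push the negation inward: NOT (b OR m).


De Morgan: the negation of a disjunction is the conjunction of the negations.
Distribute NOT across OR, flipping it to AND, and negate each literal.

(NOT b) AND (NOT m)


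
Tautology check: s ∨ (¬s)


Build the truth table over {s}:
s | φ
-----
F | T
T | T
Every row evaluates to true.

Yes, it is a tautology.


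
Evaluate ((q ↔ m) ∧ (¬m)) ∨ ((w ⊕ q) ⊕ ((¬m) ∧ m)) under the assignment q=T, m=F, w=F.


Substitute q=T, m=F, w=F:
q ↔ m = T ↔ F = F
¬m = T
(q ↔ m) ∧ (¬m) = F ∧ T = F
w ⊕ q = F ⊕ T = T
¬m = T
(¬m) ∧ m = T ∧ F = F
(w ⊕ q) ⊕ ((¬m) ∧ m) = T ⊕ F = T
((q ↔ m) ∧ (¬m)) ∨ ((w ⊕ q) ⊕ ((¬m) ∧ m)) = F ∨ T = T

T


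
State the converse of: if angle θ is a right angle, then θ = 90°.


The converse of (P → Q) is (Q → P). It is not in general equivalent to the original.
Here P = 'angle θ is a right angle' and Q = 'θ = 90°'.

If θ = 90°, then angle θ is a right angle.


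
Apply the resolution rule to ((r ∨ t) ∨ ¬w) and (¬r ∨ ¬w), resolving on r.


The clauses contain complementary literals r and ¬r.
Resolution eliminates this pair and disjoins the remaining literals (merging duplicates).

(¬w ∨ t)


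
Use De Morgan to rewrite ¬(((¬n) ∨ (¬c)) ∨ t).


De Morgan: the negation of a disjunction is the conjunction of the negations.
Distribute ¬ across ∨, flipping it to ∧, and negate each literal.

(n ∧ c) ∧ (¬t)


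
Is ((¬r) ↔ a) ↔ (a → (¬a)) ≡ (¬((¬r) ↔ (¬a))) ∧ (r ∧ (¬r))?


Compare truth tables:
a | r | φ | ψ
-------------
F | F | F | F
T | F | F | F
F | T | T | F
T | T | T | F
They differ at row 3 (a=F, r=T): φ=T but ψ=F.

No, they are not logically equivalent.


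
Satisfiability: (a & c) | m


Search for a satisfying assignment over {a, c, m}.
Try a=True, c=True, m=False: the formula evaluates to True.
A satisfying assignment exists.

Satisfiable.


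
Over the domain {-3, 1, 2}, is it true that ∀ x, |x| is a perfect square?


Evaluate the predicate on each element: -3:F, 1:T, 2:F.
Counterexample x = -3 fails the predicate.

F


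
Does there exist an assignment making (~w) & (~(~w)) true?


Check all 2 assignments over {w}:
w | φ
-----
False | False
True | False
No assignment makes the formula true.

Unsatisfiable.


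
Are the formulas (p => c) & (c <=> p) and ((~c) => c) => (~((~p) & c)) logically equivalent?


Compare truth tables:
c | p | φ | ψ
-------------
False | False | True | True
True | False | False | False
False | True | False | True
True | True | True | True
They differ at row 3 (c=False, p=True): φ=False but ψ=True.

No, they are not logically equivalent.


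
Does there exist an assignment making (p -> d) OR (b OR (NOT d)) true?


Search for a satisfying assignment over {b, d, p}.
Try b=F, d=F, p=F: the formula evaluates to T.
A satisfying assignment exists.

Satisfiable.


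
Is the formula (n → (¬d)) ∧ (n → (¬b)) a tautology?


Build the truth table over {b, d, n}:
b | d | n | φ
-------------
F | F | F | T
T | F | F | T
F | T | F | T
T | T | F | T
F | F | T | T
T | F | T | F
F | T | T | F
T | T | T | F
Counterexample at row 6: with b=T, d=F, n=T, the formula is F.

No, it is not a tautology.


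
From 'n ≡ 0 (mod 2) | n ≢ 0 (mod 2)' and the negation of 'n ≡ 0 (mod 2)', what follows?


Disjunctive syllogism: from (P ∨ Q) and ¬P, infer Q.
One disjunct, 'n ≡ 0 (mod 2)', is ruled out; the other must hold.

n ≢ 0 (mod 2)


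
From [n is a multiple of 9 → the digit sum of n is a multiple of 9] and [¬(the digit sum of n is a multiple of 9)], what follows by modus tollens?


Modus tollens: from (P → Q) and ¬Q, infer ¬P.
Q = 'the digit sum of n is a multiple of 9' is denied; since P → Q, P must also fail.

Not (n is a multiple of 9).


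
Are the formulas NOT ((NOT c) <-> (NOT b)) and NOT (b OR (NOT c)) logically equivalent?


Compare truth tables:
b | c | φ | ψ
-------------
F | F | F | F
T | F | T | F
F | T | T | T
T | T | F | F
They differ at row 2 (b=T, c=F): φ=T but ψ=F.

No, they are not logically equivalent.


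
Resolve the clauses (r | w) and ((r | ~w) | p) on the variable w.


The clauses contain complementary literals w and ~w.
Resolution eliminates this pair and disjoins the remaining literals (merging duplicates).

(r | p)


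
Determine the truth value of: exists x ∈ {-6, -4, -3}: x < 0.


Evaluate the predicate on each element: -6:True, -4:True, -3:True.
Witness x = -6 satisfies the predicate.

True


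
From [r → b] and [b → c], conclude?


Hypothetical syllogism: from (P → Q) and (Q → R), infer (P → R).
Chain the two implications through the shared middle term 'b'.

r → c


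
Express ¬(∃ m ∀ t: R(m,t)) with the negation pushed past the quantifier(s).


Negation flips each quantifier (∀↔∃) and negates the inner predicate.
¬(∃ m ∀ t: φ) = ∀ m ∃ t: ¬φ.

∀ m ∃ t: ¬(R(m,t))


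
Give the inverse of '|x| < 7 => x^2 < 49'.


The inverse of (P → Q) is (¬P → ¬Q). It is equivalent to the converse, not to the original.
Here P = '|x| < 7' and Q = 'x^2 < 49'.

If not (|x| < 7), then not (x^2 < 49).


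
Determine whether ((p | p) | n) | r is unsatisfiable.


Truth table over {n, p, r}:
n | p | r | φ
-------------
False | False | False | False
True | False | False | True
False | True | False | True
True | True | False | True
False | False | True | True
True | False | True | True
False | True | True | True
True | True | True | True
Satisfying assignment at row 2: n=True, p=False, r=False gives True.

No, it is not a contradiction.


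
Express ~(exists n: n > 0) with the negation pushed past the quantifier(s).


¬(forall x: φ) = exists x: ¬φ, and ¬(exists x: φ) = forall x: ¬φ.
Apply to the existential statement.

forall n: ~(n > 0)


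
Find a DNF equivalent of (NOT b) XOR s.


Step 1: (¬b) ⊕ s is true exactly when they disagree: ((¬b) ∧ ¬s) ∨ (¬(¬b) ∧ s).
Step 2: Eliminate any double negations (¬¬X = X).

((NOT b) AND (NOT s)) OR (b AND s)


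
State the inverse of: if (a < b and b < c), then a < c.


The inverse of (P → Q) is (¬P → ¬Q). It is equivalent to the converse, not to the original.
Here P = '(a < b and b < c)' and Q = 'a < c'.

If not ((a < b and b < c)), then not (a < c).


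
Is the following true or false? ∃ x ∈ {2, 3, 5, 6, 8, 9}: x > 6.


Evaluate the predicate on each element: 2:F, 3:F, 5:F, 6:F, 8:T, 9:T.
Witness x = 8 satisfies the predicate.

T


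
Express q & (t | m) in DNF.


Step 1: Distribute ∧ over ∨: q ∧ (t ∨ m) = (q ∧ t) ∨ (q ∧ m).

(q & t) | (q & m)


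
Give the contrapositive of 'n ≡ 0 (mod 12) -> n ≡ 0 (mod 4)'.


The contrapositive of (P → Q) is (¬Q → ¬P); it is logically equivalent to the original.
Here P = 'n ≡ 0 (mod 12)' and Q = 'n ≡ 0 (mod 4)'.

If not (n ≡ 0 (mod 4)), then not (n ≡ 0 (mod 12)).


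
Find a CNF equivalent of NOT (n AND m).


Step 1: Apply De Morgan: ¬(n ∧ m) = ¬n ∨ ¬m.

(NOT n) OR (NOT m)


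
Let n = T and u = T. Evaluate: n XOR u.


Exclusive or is true when exactly one operand is true.
Substitute: n=T, u=T.
T XOR T evaluates to F.

F


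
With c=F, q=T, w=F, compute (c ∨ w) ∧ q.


Substitute c=F, q=T, w=F:
c ∨ w = F ∨ F = F
(c ∨ w) ∧ q = F ∧ T = F

F


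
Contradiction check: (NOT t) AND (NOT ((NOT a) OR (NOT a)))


Truth table over {a, t}:
a | t | φ
---------
F | F | F
T | F | T
F | T | F
T | T | F
Satisfying assignment at row 2: a=T, t=F gives T.

No, it is not a contradiction.


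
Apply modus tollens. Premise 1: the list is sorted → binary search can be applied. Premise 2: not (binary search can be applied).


Modus tollens: from (P → Q) and ¬Q, infer ¬P.
Q = 'binary search can be applied' is denied; since P → Q, P must also fail.

Not (the list is sorted).


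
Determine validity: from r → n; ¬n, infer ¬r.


This matches the form of modus tollens: the conclusion follows in every model of the premises.

Valid.


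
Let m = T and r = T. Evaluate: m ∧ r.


Conjunction is true only when both operands are true.
Substitute: m=T, r=T.
T ∧ T evaluates to T.

T


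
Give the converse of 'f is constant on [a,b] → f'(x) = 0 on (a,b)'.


The converse of (P → Q) is (Q → P). It is not in general equivalent to the original.
Here P = 'f is constant on [a,b]' and Q = 'f'(x) = 0 on (a,b)'.

If f'(x) = 0 on (a,b), then f is constant on [a,b].


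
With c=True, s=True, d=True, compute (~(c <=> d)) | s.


Substitute c=True, s=True, d=True:
c <=> d = True <=> True = True
~(c <=> d) = False
(~(c <=> d)) | s = False | True = True

True


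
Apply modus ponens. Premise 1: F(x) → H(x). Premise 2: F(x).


Modus ponens: from (P → Q) and P, infer Q.
P = 'F(x)' is asserted, and P → Q holds, so Q follows.

H(x).


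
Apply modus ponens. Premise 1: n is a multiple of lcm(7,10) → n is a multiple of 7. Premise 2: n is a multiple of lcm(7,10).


Modus ponens: from (P → Q) and P, infer Q.
P = 'n is a multiple of lcm(7,10)' is asserted, and P → Q holds, so Q follows.

n is a multiple of 7.


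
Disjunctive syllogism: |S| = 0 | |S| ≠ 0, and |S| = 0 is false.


Disjunctive syllogism: from (P ∨ Q) and ¬P, infer Q.
One disjunct, '|S| = 0', is ruled out; the other must hold.

|S| ≠ 0


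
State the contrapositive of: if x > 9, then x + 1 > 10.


The contrapositive of (P → Q) is (¬Q → ¬P); it is logically equivalent to the original.
Here P = 'x > 9' and Q = 'x + 1 > 10'.

If not (x + 1 > 10), then not (x > 9).


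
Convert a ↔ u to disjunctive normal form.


Step 1: a ↔ u is true exactly when both agree: (a ∧ u) ∨ (¬a ∧ ¬u).

(a ∧ u) ∨ ((¬a) ∧ (¬u))


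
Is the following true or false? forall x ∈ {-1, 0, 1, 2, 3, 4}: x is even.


Evaluate the predicate on each element: -1:False, 0:True, 1:False, 2:True, 3:False, 4:True.
Counterexample x = -1 fails the predicate.

False


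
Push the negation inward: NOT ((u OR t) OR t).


De Morgan: the negation of a disjunction is the conjunction of the negations.
Distribute NOT across OR, flipping it to AND, and negate each literal.

((NOT u) AND (NOT t)) AND (NOT t)


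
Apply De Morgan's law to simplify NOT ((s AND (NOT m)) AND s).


De Morgan: the negation of a conjunction is the disjunction of the negations.
Distribute NOT across AND, flipping it to OR, and negate each literal.

((NOT s) OR m) OR (NOT s)


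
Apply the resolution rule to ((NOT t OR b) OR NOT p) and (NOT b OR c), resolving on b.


The clauses contain complementary literals b and NOTb.
Resolution eliminates this pair and disjoins the remaining literals (merging duplicates).

((NOT p OR NOT t) OR c)


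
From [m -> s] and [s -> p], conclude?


Hypothetical syllogism: from (P → Q) and (Q → R), infer (P → R).
Chain the two implications through the shared middle term 's'.

m -> p


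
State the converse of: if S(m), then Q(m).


The converse of (P → Q) is (Q → P). It is not in general equivalent to the original.
Here P = 'S(m)' and Q = 'Q(m)'.

If Q(m), then S(m).


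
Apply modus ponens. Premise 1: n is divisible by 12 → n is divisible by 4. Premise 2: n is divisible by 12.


Modus ponens: from (P → Q) and P, infer Q.
P = 'n is divisible by 12' is asserted, and P → Q holds, so Q follows.

n is divisible by 4.


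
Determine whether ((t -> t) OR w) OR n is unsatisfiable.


Truth table over {n, t, w}:
n | t | w | φ
-------------
F | F | F | T
T | F | F | T
F | T | F | T
T | T | F | T
F | F | T | T
T | F | T | T
F | T | T | T
T | T | T | T
Satisfying assignment at row 1: n=F, t=F, w=F gives T.

No, it is not a contradiction.


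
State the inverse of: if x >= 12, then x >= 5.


The inverse of (P → Q) is (¬P → ¬Q). It is equivalent to the converse, not to the original.
Here P = 'x >= 12' and Q = 'x >= 5'.

If not (x >= 12), then not (x >= 5).


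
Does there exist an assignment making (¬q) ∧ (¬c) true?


Search for a satisfying assignment over {c, q}.
Try c=F, q=F: the formula evaluates to T.
A satisfying assignment exists.

Satisfiable.


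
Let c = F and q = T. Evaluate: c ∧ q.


Conjunction is true only when both operands are true.
Substitute: c=F, q=T.
F ∧ T evaluates to F.

F


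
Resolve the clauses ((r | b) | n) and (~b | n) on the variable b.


The clauses contain complementary literals b and ~b.
Resolution eliminates this pair and disjoins the remaining literals (merging duplicates).

(r | n)


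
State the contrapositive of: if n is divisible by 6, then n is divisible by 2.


The contrapositive of (P → Q) is (¬Q → ¬P); it is logically equivalent to the original.
Here P = 'n is divisible by 6' and Q = 'n is divisible by 2'.

If not (n is divisible by 2), then not (n is divisible by 6).


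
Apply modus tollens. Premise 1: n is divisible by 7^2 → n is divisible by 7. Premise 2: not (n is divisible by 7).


Modus tollens: from (P → Q) and ¬Q, infer ¬P.
Q = 'n is divisible by 7' is denied; since P → Q, P must also fail.

Not (n is divisible by 7^2).


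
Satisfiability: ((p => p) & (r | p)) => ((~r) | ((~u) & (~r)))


Search for a satisfying assignment over {p, r, u}.
Try p=False, r=False, u=False: the formula evaluates to True.
A satisfying assignment exists.

Satisfiable.


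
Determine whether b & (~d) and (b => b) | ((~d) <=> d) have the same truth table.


Compare truth tables:
b | d | φ | ψ
-------------
False | False | False | True
True | False | True | True
False | True | False | True
True | True | False | True
They differ at row 1 (b=False, d=False): φ=False but ψ=True.

No, they are not logically equivalent.


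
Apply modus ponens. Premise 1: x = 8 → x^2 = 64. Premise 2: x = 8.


Modus ponens: from (P → Q) and P, infer Q.
P = 'x = 8' is asserted, and P → Q holds, so Q follows.

x^2 = 64.


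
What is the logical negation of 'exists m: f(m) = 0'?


¬(forall x: φ) = exists x: ¬φ, and ¬(exists x: φ) = forall x: ¬φ.
Apply to the existential statement.

forall m: ~(f(m) = 0)


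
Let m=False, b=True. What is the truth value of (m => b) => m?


Substitute m=False, b=True:
m => b = False => True = True
(m => b) => m = True => False = False

False


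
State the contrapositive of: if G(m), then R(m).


The contrapositive of (P → Q) is (¬Q → ¬P); it is logically equivalent to the original.
Here P = 'G(m)' and Q = 'R(m)'.

If not (R(m)), then not (G(m)).


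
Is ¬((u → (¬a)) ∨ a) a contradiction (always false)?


Truth table over {a, u}:
a | u | φ
---------
F | F | F
T | F | F
F | T | F
T | T | F
Every row is false.

Yes, it is a contradiction.


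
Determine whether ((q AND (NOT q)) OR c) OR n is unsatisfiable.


Truth table over {c, n, q}:
c | n | q | φ
-------------
F | F | F | F
T | F | F | T
F | T | F | T
T | T | F | T
F | F | T | F
T | F | T | T
F | T | T | T
T | T | T | T
Satisfying assignment at row 2: c=T, n=F, q=F gives T.

No, it is not a contradiction.


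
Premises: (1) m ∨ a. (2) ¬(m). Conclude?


Disjunctive syllogism: from (P ∨ Q) and ¬P, infer Q.
One disjunct, 'm', is ruled out; the other must hold.

a


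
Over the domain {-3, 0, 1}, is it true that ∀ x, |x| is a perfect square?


Evaluate the predicate on each element: -3:F, 0:T, 1:T.
Counterexample x = -3 fails the predicate.

F


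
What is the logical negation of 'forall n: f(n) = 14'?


¬(forall x: φ) = exists x: ¬φ, and ¬(exists x: φ) = forall x: ¬φ.
Apply to the universal statement.

exists n: ~(f(n) = 14)


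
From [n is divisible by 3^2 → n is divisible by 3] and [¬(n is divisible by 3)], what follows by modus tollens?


Modus tollens: from (P → Q) and ¬Q, infer ¬P.
Q = 'n is divisible by 3' is denied; since P → Q, P must also fail.

Not (n is divisible by 3^2).


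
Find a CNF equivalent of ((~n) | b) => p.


Step 1: Rewrite as ¬((¬n) ∨ b) ∨ p = (¬(¬n) ∧ ¬b) ∨ p.
Step 2: Distribute ∨ over ∧.
Step 3: Eliminate any double negations (¬¬X = X).

(n | p) & ((~b) | p)


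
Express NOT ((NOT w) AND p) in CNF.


Step 1: Apply De Morgan: ¬((¬w) ∧ p) = ¬(¬w) ∨ ¬p.
Step 2: Eliminate any double negations (¬¬X = X).

w OR (NOT p)


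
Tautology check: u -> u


Build the truth table over {u}:
u | φ
-----
F | T
T | T
Every row evaluates to true.

Yes, it is a tautology.


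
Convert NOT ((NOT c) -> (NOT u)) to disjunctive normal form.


Step 1: Rewrite implication then negate: ¬(¬(¬c) ∨ (¬u)) = (¬c) ∧ ¬(¬u).
Step 2: Eliminate any double negations (¬¬X = X).

(NOT c) AND u


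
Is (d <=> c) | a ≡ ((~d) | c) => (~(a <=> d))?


Compare truth tables:
a | c | d | φ | ψ
-----------------
False | False | False | True | False
True | False | False | True | True
False | True | False | False | False
True | True | False | True | True
False | False | True | False | True
True | False | True | True | True
False | True | True | True | True
True | True | True | True | False
They differ at row 1 (a=False, c=False, d=False): φ=True but ψ=False.

No, they are not logically equivalent.


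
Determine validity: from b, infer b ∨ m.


This matches the form of disjunction introduction: the conclusion follows in every model of the premises.

Valid.


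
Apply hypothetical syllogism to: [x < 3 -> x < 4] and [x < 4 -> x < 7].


Hypothetical syllogism: from (P → Q) and (Q → R), infer (P → R).
Chain the two implications through the shared middle term 'x < 4'.

x < 3 -> x < 7


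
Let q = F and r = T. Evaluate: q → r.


Implication is false only when antecedent is true and consequent is false.
Substitute: q=F, r=T.
F → T evaluates to T.

T


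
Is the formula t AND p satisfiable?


Search for a satisfying assignment over {p, t}.
Try p=T, t=T: the formula evaluates to T.
A satisfying assignment exists.

Satisfiable.


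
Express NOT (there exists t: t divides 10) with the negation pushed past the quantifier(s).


¬(for all x: φ) = there exists x: ¬φ, and ¬(there exists x: φ) = for all x: ¬φ.
Apply to the existential statement.

for all t: NOT(t divides 10)


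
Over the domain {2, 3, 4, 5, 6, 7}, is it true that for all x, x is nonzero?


Evaluate the predicate on each element: 2:T, 3:T, 4:T, 5:T, 6:T, 7:T.
Every element satisfies the predicate.

T


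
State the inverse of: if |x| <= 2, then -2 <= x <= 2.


The inverse of (P → Q) is (¬P → ¬Q). It is equivalent to the converse, not to the original.
Here P = '|x| <= 2' and Q = '-2 <= x <= 2'.

If not (|x| <= 2), then not (-2 <= x <= 2).


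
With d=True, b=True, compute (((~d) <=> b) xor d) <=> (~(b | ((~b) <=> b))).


Substitute d=True, b=True:
~d = False
(~d) <=> b = False <=> True = False
((~d) <=> b) xor d = False xor True = True
~b = False
(~b) <=> b = False <=> True = False
b | ((~b) <=> b) = True | False = True
~(b | ((~b) <=> b)) = False
(((~d) <=> b) xor d) <=> (~(b | ((~b) <=> b))) = True <=> False = False

False


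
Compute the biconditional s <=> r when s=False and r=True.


Biconditional is true when both operands have the same truth value.
Substitute: s=False, r=True.
False <=> True evaluates to False.

False


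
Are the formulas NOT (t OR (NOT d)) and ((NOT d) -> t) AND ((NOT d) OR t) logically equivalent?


Compare truth tables:
d | t | φ | ψ
-------------
F | F | F | F
T | F | T | F
F | T | F | T
T | T | F | T
They differ at row 2 (d=T, t=F): φ=T but ψ=F.

No, they are not logically equivalent.


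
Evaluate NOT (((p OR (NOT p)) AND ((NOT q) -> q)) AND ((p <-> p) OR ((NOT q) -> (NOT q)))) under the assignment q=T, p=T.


Substitute q=T, p=T:
… (earlier sub-steps elided)
NOT q = F
(NOT q) -> q = F -> T = T
(p OR (NOT p)) AND ((NOT q) -> q) = T AND T = T
p <-> p = T <-> T = T
NOT q = F
NOT q = F
(NOT q) -> (NOT q) = F -> F = T
(p <-> p) OR ((NOT q) -> (NOT q)) = T OR T = T
((p OR (NOT p)) AND ((NOT q) -> q)) AND ((p <-> p) OR ((NOT q) -> (NOT q))) = T AND T = T
NOT (((p OR (NOT p)) AND ((NOT q) -> q)) AND ((p <-> p) OR ((NOT q) -> (NOT q)))) = F

F


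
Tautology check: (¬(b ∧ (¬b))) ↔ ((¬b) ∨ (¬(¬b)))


Build the truth table over {b}:
b | φ
-----
F | T
T | T
Every row evaluates to true.

Yes, it is a tautology.


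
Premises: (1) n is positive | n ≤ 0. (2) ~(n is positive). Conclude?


Disjunctive syllogism: from (P ∨ Q) and ¬P, infer Q.
One disjunct, 'n is positive', is ruled out; the other must hold.

n ≤ 0


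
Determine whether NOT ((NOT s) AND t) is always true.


Build the truth table over {s, t}:
s | t | φ
---------
F | F | T
T | F | T
F | T | F
T | T | T
Counterexample at row 3: with s=F, t=T, the formula is F.

No, it is not a tautology.


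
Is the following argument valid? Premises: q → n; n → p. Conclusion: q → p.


This matches the form of hypothetical syllogism: the conclusion follows in every model of the premises.

Valid.


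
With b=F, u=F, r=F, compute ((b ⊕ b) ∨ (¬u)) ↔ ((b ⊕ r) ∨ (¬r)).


Substitute b=F, u=F, r=F:
b ⊕ b = F ⊕ F = F
¬u = T
(b ⊕ b) ∨ (¬u) = F ∨ T = T
b ⊕ r = F ⊕ F = F
¬r = T
(b ⊕ r) ∨ (¬r) = F ∨ T = T
((b ⊕ b) ∨ (¬u)) ↔ ((b ⊕ r) ∨ (¬r)) = T ↔ T = T

T


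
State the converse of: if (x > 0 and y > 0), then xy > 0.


The converse of (P → Q) is (Q → P). It is not in general equivalent to the original.
Here P = '(x > 0 and y > 0)' and Q = 'xy > 0'.

If xy > 0, then (x > 0 and y > 0).


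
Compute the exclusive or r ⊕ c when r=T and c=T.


Exclusive or is true when exactly one operand is true.
Substitute: r=T, c=T.
T ⊕ T evaluates to F.

F


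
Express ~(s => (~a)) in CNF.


Step 1: Rewrite s → (¬a) as ¬s ∨ (¬a).
Step 2: Negate: ¬(¬s ∨ (¬a)) = s ∧ ¬(¬a) (De Morgan + double negation).
Step 3: Eliminate any double negations (¬¬X = X).

s & a


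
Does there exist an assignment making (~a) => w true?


Search for a satisfying assignment over {a, w}.
Try a=True, w=False: the formula evaluates to True.
A satisfying assignment exists.

Satisfiable.


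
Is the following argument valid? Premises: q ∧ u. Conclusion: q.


This matches the form of conjunction elimination: the conclusion follows in every model of the premises.

Valid.


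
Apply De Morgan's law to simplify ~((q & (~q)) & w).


De Morgan: the negation of a conjunction is the disjunction of the negations.
Distribute ~ across &, flipping it to |, and negate each literal.

((~q) | q) | (~w)


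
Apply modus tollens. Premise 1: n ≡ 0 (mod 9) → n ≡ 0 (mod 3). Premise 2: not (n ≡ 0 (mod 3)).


Modus tollens: from (P → Q) and ¬Q, infer ¬P.
Q = 'n ≡ 0 (mod 3)' is denied; since P → Q, P must also fail.

Not (n ≡ 0 (mod 9)).


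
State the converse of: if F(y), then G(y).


The converse of (P → Q) is (Q → P). It is not in general equivalent to the original.
Here P = 'F(y)' and Q = 'G(y)'.

If G(y), then F(y).


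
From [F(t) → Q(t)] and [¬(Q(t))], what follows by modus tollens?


Modus tollens: from (P → Q) and ¬Q, infer ¬P.
Q = 'Q(t)' is denied; since P → Q, P must also fail.

Not (F(t)).


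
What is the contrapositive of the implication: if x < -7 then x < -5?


The contrapositive of (P → Q) is (¬Q → ¬P); it is logically equivalent to the original.
Here P = 'x < -7' and Q = 'x < -5'.

If not (x < -5), then not (x < -7).


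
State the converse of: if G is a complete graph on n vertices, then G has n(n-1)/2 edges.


The converse of (P → Q) is (Q → P). It is not in general equivalent to the original.
Here P = 'G is a complete graph on n vertices' and Q = 'G has n(n-1)/2 edges'.

If G has n(n-1)/2 edges, then G is a complete graph on n vertices.


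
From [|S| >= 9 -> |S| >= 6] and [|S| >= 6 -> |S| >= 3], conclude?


Hypothetical syllogism: from (P → Q) and (Q → R), infer (P → R).
Chain the two implications through the shared middle term '|S| >= 6'.

|S| >= 9 -> |S| >= 3


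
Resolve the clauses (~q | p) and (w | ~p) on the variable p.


The clauses contain complementary literals p and ~p.
Resolution eliminates this pair and disjoins the remaining literals (merging duplicates).

(~q | w)


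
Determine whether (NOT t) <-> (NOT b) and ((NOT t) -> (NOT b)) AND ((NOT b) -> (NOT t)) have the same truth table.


Compare truth tables:
b | t | φ | ψ
-------------
F | F | T | T
T | F | F | F
F | T | F | F
T | T | T | T
The columns φ and ψ agree on every row.

Yes, they are logically equivalent.


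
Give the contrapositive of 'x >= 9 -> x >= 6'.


The contrapositive of (P → Q) is (¬Q → ¬P); it is logically equivalent to the original.
Here P = 'x >= 9' and Q = 'x >= 6'.

If not (x >= 6), then not (x >= 9).


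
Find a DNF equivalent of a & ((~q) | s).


Step 1: Distribute ∧ over ∨: a ∧ ((¬q) ∨ s) = (a ∧ (¬q)) ∨ (a ∧ s).

(a & (~q)) | (a & s)


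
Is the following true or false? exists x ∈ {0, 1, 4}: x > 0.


Evaluate the predicate on each element: 0:False, 1:True, 4:True.
Witness x = 1 satisfies the predicate.

True


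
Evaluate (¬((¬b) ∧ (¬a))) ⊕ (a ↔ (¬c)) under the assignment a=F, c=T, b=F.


Substitute a=F, c=T, b=F:
¬b = T
¬a = T
(¬b) ∧ (¬a) = T ∧ T = T
¬((¬b) ∧ (¬a)) = F
¬c = F
a ↔ (¬c) = F ↔ F = T
(¬((¬b) ∧ (¬a))) ⊕ (a ↔ (¬c)) = F ⊕ T = T

T


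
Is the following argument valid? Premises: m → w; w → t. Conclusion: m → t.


This matches the form of hypothetical syllogism: the conclusion follows in every model of the premises.

Valid.


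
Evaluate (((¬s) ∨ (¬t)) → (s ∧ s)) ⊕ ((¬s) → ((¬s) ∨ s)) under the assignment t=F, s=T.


Substitute t=F, s=T:
¬s = F
¬t = T
(¬s) ∨ (¬t) = F ∨ T = T
s ∧ s = T ∧ T = T
((¬s) ∨ (¬t)) → (s ∧ s) = T → T = T
¬s = F
¬s = F
(¬s) ∨ s = F ∨ T = T
(¬s) → ((¬s) ∨ s) = F → T = T
(((¬s) ∨ (¬t)) → (s ∧ s)) ⊕ ((¬s) → ((¬s) ∨ s)) = T ⊕ T = F

F


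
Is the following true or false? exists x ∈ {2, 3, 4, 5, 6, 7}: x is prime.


Evaluate the predicate on each element: 2:True, 3:True, 4:False, 5:True, 6:False, 7:True.
Witness x = 2 satisfies the predicate.

True


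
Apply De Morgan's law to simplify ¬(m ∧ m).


De Morgan: the negation of a conjunction is the disjunction of the negations.
Distribute ¬ across ∧, flipping it to ∨, and negate each literal.

(¬m) ∨ (¬m)


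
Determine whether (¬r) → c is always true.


Build the truth table over {c, r}:
c | r | φ
---------
F | F | F
T | F | T
F | T | T
T | T | T
Counterexample at row 1: with c=F, r=F, the formula is F.

No, it is not a tautology.


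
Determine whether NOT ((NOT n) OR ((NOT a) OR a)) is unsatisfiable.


Truth table over {a, n}:
a | n | φ
---------
F | F | F
T | F | F
F | T | F
T | T | F
Every row is false.

Yes, it is a contradiction.


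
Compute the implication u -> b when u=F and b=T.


Implication is false only when antecedent is true and consequent is false.
Substitute: u=F, b=T.
F -> T evaluates to T.

T


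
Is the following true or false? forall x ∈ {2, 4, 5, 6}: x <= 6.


Evaluate the predicate on each element: 2:True, 4:True, 5:True, 6:True.
Every element satisfies the predicate.

True


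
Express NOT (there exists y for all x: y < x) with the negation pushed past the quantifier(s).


Negation flips each quantifier (∀↔∃) and negates the inner predicate.
¬(there exists y for all x: φ) = for all y there exists x: ¬φ.

for all y there exists x: NOT(y < x)


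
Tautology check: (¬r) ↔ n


Build the truth table over {n, r}:
n | r | φ
---------
F | F | F
T | F | T
F | T | T
T | T | F
Counterexample at row 1: with n=F, r=F, the formula is F.

No, it is not a tautology.


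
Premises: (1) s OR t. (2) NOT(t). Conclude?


Disjunctive syllogism: from (P ∨ Q) and ¬P, infer Q.
One disjunct, 't', is ruled out; the other must hold.

s


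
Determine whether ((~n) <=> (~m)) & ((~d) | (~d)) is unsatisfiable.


Truth table over {d, m, n}:
d | m | n | φ
-------------
False | False | False | True
True | False | False | False
False | True | False | False
True | True | False | False
False | False | True | False
True | False | True | False
False | True | True | True
True | True | True | False
Satisfying assignment at row 1: d=False, m=False, n=False gives True.

No, it is not a contradiction.


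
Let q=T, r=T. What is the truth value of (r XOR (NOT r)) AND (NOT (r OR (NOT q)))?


Substitute q=T, r=T:
NOT r = F
r XOR (NOT r) = T XOR F = T
NOT q = F
r OR (NOT q) = T OR F = T
NOT (r OR (NOT q)) = F
(r XOR (NOT r)) AND (NOT (r OR (NOT q))) = T AND F = F

F


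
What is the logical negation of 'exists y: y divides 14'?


¬(forall x: φ) = exists x: ¬φ, and ¬(exists x: φ) = forall x: ¬φ.
Apply to the existential statement.

forall y: ~(y divides 14)


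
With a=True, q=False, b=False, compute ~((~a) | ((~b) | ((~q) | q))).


Substitute a=True, q=False, b=False:
~a = False
~b = True
~q = True
(~q) | q = True | False = True
(~b) | ((~q) | q) = True | True = True
(~a) | ((~b) | ((~q) | q)) = False | True = True
~((~a) | ((~b) | ((~q) | q))) = False

False


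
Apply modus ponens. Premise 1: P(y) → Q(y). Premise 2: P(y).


Modus ponens: from (P → Q) and P, infer Q.
P = 'P(y)' is asserted, and P → Q holds, so Q follows.

Q(y).


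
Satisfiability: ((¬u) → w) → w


Search for a satisfying assignment over {u, w}.
Try u=F, w=F: the formula evaluates to T.
A satisfying assignment exists.

Satisfiable.


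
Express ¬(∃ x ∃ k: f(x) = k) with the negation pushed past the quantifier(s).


Negation flips each quantifier (∀↔∃) and negates the inner predicate.
¬(∃ x ∃ k: φ) = ∀ x ∀ k: ¬φ.

∀ x ∀ k: ¬(f(x) = k)


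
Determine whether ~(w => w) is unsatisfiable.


Truth table over {w}:
w | φ
-----
False | False
True | False
Every row is false.

Yes, it is a contradiction.


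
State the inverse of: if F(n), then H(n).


The inverse of (P → Q) is (¬P → ¬Q). It is equivalent to the converse, not to the original.
Here P = 'F(n)' and Q = 'H(n)'.

If not (F(n)), then not (H(n)).


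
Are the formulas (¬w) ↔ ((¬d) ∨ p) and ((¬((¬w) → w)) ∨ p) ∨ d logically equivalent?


Compare truth tables:
d | p | w | φ | ψ
-----------------
F | F | F | T | T
T | F | F | F | T
F | T | F | T | T
T | T | F | T | T
F | F | T | F | F
T | F | T | T | T
F | T | T | F | T
T | T | T | F | T
They differ at row 2 (d=T, p=F, w=F): φ=F but ψ=T.

No, they are not logically equivalent.


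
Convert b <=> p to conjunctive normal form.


Step 1: Rewrite b ↔ p as (b → p) ∧ (p → b).
Step 2: Rewrite each implication as a disjunction.

((~b) | p) & ((~p) | b)


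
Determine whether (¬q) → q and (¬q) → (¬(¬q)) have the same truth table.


Compare truth tables:
q | φ | ψ
---------
F | F | F
T | T | T
The columns φ and ψ agree on every row.

Yes, they are logically equivalent.


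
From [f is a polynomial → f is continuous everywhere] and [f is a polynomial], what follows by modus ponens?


Modus ponens: from (P → Q) and P, infer Q.
P = 'f is a polynomial' is asserted, and P → Q holds, so Q follows.

f is continuous everywhere.


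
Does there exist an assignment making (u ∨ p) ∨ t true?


Search for a satisfying assignment over {p, t, u}.
Try p=T, t=F, u=F: the formula evaluates to T.
A satisfying assignment exists.

Satisfiable.


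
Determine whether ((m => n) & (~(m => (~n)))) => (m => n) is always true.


Build the truth table over {m, n}:
m | n | φ
---------
False | False | True
True | False | True
False | True | True
True | True | True
Every row evaluates to true.

Yes, it is a tautology.


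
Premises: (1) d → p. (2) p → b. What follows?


Hypothetical syllogism: from (P → Q) and (Q → R), infer (P → R).
Chain the two implications through the shared middle term 'p'.

d → b


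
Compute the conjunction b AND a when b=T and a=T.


Conjunction is true only when both operands are true.
Substitute: b=T, a=T.
T AND T evaluates to T.

T


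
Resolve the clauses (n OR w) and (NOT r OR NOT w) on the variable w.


The clauses contain complementary literals w and NOTw.
Resolution eliminates this pair and disjoins the remaining literals (merging duplicates).

(n OR NOT r)
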